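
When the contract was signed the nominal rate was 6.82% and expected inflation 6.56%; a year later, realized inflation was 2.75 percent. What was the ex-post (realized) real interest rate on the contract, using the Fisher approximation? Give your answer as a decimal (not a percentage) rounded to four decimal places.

Ex-post: 6.82% − 2.75% = 4.070%
So the realized real rate is 0.0407.

0.0407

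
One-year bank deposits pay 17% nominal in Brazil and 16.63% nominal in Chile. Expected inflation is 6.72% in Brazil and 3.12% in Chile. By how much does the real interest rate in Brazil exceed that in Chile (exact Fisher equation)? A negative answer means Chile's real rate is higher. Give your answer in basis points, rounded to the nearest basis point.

-347 basis points

Brazil: (1 + 0.1700)/(1 + 0.0672) − 1 = 9.6327%
Chile: (1 + 0.1663)/(1 + 0.0312) − 1 = 13.1012%
Differential = 9.6327% − 13.1012% = -3.4686% → -347 basis points.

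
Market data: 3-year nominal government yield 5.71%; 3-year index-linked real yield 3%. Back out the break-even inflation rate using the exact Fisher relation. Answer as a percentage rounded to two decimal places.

2.63%

(1 + π) = (1 + i)/(1 + r) = 1.05710 / 1.03000 = 1.026311
Break-even inflation = 1.026311 − 1 → 2.63%.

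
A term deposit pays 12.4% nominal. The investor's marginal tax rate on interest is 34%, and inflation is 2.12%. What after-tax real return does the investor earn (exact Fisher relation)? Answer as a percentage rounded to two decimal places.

After-tax nominal return = 12.4% × (1 − 0.34) = 8.1840%.
1 + r = 1.08184 / 1.02120 = 1.059381
After-tax real rate = 1.059381 − 1 → 5.94%.

5.94%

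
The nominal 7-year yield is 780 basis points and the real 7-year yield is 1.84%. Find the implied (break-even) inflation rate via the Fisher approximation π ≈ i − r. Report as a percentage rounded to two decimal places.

π ≈ i − r = 7.8% − 1.84% → 5.96%.

5.96%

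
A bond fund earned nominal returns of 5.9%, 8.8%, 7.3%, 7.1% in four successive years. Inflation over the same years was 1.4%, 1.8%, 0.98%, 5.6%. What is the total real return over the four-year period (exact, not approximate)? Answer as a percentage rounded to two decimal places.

Nominal growth factor = 1.0590 × 1.0880 × 1.0730 × 1.0710 = 1.324079
Price-level growth factor = 1.0140 × 1.0180 × 1.0098 × 1.0560 = 1.100741
Real growth factor = 1.324079 / 1.100741 = 1.202899
Total real return = 1.202899 − 1 → 20.29%.

20.29%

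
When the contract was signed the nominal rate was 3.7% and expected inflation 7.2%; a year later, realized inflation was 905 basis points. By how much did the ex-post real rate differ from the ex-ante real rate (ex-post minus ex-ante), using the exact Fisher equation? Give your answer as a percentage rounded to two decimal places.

-1.64%

Ex-ante: (1 + 0.0370)/(1 + 0.0720) − 1 = -3.2649%
Ex-post: (1 + 0.0370)/(1 + 0.0905) − 1 = -4.9060%
Difference (ex-post − ex-ante) = -1.6411% → -1.64%.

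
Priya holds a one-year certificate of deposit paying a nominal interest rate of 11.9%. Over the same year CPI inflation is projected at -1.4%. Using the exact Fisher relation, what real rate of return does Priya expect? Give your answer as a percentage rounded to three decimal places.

1 + r = 1.11900 / 0.98600 = 1.134888
r = 1.134888 − 1 = 13.4888%, i.e. 13.489%.

13.489%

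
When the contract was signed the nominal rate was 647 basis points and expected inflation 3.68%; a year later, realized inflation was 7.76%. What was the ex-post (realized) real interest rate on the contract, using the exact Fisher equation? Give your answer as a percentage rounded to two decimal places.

-1.20%

Ex-post: (1 + 0.0647)/(1 + 0.0776) − 1 = -1.1971%
So the realized real rate is -1.20%.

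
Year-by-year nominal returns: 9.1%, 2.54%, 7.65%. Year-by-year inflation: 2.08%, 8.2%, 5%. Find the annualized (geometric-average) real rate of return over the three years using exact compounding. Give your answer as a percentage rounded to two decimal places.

Nominal growth factor = 1.0910 × 1.0254 × 1.0765 = 1.20429282
Price-level growth factor = 1.0208 × 1.0820 × 1.0500 = 1.15973088
Real growth factor = 1.20429282 / 1.15973088 = 1.03842438
Annualized real rate = 1.03842438^(1/3) − 1 = 1.2647% → 1.26%.

1.26%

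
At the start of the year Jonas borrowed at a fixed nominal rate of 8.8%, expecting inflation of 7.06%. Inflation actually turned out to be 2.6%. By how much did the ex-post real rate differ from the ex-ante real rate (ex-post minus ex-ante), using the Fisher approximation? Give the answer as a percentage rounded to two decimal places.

4.46%

Ex-ante: 8.8% − 7.06% = 1.740%
Ex-post: 8.8% − 2.6% = 6.200%
Difference (ex-post − ex-ante) = 4.4600% → 4.46%.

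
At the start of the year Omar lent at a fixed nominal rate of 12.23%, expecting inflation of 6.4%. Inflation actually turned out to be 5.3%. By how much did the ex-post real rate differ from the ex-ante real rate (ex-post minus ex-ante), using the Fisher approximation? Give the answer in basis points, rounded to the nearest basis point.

Ex-ante: 12.23% − 6.4% = 5.830%
Ex-post: 12.23% − 5.3% = 6.930%
Difference (ex-post − ex-ante) = 1.1000% → 110 basis points.

110 basis points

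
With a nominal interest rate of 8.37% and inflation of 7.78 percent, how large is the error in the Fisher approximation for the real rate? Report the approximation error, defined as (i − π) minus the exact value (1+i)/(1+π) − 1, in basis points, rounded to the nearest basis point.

4 basis points

Approximate: r ≈ 8.370% − 7.780% = 0.5900%
Exact: (1 + 0.0837)/(1 + 0.0778) − 1 = 0.5474%
Error = 0.5900% − 0.5474% = 0.0426% → 4 basis points.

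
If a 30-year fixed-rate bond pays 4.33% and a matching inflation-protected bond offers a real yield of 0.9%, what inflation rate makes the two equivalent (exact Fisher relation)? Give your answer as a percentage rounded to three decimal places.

3.399%

(1 + π) = (1 + i)/(1 + r) = 1.04330 / 1.00900 = 1.033994
Break-even inflation = 1.033994 − 1 → 3.399%.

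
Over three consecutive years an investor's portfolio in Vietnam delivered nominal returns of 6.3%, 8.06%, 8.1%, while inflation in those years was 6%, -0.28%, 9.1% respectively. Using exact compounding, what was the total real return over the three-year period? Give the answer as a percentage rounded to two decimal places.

Compound the nominal returns: 1.0630 × 1.0806 × 1.0810 = 1.241721.
Compound inflation: 1.0600 × 0.9972 × 1.0910 = 1.153222.
Deflate: 1.241721 / 1.153222 = 1.076740.
Total real return = 1.076740 − 1 → 7.67%.

7.67%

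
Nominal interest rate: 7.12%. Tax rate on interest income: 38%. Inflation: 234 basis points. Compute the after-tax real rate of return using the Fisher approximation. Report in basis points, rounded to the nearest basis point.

After-tax nominal return = 7.12% × (1 − 0.38) = 4.4144%.
r ≈ 4.4144% − 2.34% → 207 basis points.

207 basis points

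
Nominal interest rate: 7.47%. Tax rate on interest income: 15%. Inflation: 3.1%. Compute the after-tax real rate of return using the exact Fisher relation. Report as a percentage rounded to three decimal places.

3.152%

After-tax nominal return = 7.47% × (1 − 0.15) = 6.3495%.
1 + r = 1.063495 / 1.03100 = 1.031518
After-tax real rate = 1.031518 − 1 → 3.152%.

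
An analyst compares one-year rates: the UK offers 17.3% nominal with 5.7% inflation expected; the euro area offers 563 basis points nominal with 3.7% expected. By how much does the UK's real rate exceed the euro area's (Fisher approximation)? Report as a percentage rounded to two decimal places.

The UK: 17.3% − 5.7% = 11.600%
The euro area: 5.63% − 3.7% = 1.930%
Differential = 9.670% → 9.67%.

9.67%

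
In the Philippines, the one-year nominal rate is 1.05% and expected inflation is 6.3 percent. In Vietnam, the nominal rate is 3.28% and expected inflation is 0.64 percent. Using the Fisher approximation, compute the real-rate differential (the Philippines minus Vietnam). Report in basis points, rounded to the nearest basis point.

-789 basis points

The Philippines: 1.05% − 6.3% = -5.250%
Vietnam: 3.28% − 0.64% = 2.640%
Differential = -7.890% → -789 basis points.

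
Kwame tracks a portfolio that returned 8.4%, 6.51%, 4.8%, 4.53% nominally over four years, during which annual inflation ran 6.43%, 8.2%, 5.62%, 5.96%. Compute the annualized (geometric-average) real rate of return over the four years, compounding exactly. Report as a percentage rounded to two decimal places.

-0.47%

Compound the nominal returns: 1.0840 × 1.0651 × 1.0480 × 1.0453 = 1.26480013.
Compound inflation: 1.0643 × 1.0820 × 1.0562 × 1.0596 = 1.28878192.
Deflate: 1.26480013 / 1.28878192 = 0.98139189.
Annualized real rate = 0.98139189^(1/4) − 1 = -0.4685% → -0.47%.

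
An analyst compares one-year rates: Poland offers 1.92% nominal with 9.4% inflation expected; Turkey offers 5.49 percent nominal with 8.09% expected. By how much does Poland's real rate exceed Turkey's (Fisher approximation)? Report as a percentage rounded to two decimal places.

-4.88%

Poland: 1.92% − 9.4% = -7.480%
Turkey: 5.49% − 8.09% = -2.600%
Differential = -4.880% → -4.88%.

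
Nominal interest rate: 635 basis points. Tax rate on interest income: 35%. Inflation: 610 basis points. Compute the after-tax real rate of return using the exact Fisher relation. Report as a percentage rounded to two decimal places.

After-tax nominal return = 6.35% × (1 − 0.35) = 4.1275%.
1 + r = 1.041275 / 1.06100 = 0.981409
After-tax real rate = 0.981409 − 1 → -1.86%.

-1.86%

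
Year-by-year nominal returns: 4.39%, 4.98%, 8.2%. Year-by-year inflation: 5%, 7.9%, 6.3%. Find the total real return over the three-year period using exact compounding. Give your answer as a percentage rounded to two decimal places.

Nominal growth factor = 1.0439 × 1.0498 × 1.0820 = 1.185749
Price-level growth factor = 1.0500 × 1.0790 × 1.0630 = 1.204326
Real growth factor = 1.185749 / 1.204326 = 0.984575
Total real return = 0.984575 − 1 → -1.54%.

-1.54%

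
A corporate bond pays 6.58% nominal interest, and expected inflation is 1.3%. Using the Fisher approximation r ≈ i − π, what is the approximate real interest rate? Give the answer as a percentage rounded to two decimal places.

r ≈ i − π = 6.58% − 1.3% = 5.28%.

5.28%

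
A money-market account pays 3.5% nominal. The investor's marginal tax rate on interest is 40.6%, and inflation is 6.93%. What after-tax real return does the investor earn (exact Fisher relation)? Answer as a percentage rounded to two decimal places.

-4.54%

After-tax nominal return = 3.5% × (1 − 0.406) = 2.0790%.
1 + r = 1.02079 / 1.06930 = 0.954634
After-tax real rate = 0.954634 − 1 → -4.54%.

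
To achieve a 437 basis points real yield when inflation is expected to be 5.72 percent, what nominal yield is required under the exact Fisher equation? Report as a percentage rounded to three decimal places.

10.340%

(1 + i) = (1 + r)(1 + π) = 1.04370 × 1.05720 = 1.10339964
i = 1.10339964 − 1, so the required nominal rate is 10.340%.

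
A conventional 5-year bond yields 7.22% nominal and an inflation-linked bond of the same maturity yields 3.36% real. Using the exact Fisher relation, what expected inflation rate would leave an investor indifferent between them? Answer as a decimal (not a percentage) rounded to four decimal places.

(1 + π) = (1 + i)/(1 + r) = 1.07220 / 1.03360 = 1.037345
Break-even inflation = 1.037345 − 1 → 0.0373.

0.0373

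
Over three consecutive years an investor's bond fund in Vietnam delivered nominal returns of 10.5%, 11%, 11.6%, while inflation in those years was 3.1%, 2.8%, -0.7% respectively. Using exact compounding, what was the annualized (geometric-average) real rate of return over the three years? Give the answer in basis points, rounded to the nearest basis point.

Nominal growth factor = 1.1050 × 1.1100 × 1.1160 = 1.36882980
Price-level growth factor = 1.0310 × 1.0280 × 0.9930 = 1.05244892
Real growth factor = 1.36882980 / 1.05244892 = 1.30061400
Annualized real rate = 1.30061400^(1/3) − 1 = 9.1565% → 916 basis points.

916 basis points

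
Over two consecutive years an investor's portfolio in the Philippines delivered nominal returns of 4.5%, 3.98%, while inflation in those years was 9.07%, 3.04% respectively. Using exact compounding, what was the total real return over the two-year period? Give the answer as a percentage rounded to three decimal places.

Nominal growth factor = 1.0450 × 1.0398 = 1.086591
Price-level growth factor = 1.0907 × 1.0304 = 1.123857
Real growth factor = 1.086591 / 1.123857 = 0.966841
Total real return = 0.966841 − 1 → -3.316%.

-3.316%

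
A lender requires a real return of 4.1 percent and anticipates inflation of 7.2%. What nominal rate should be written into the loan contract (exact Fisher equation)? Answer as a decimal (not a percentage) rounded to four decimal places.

0.1160

(1 + i) = (1 + r)(1 + π) = 1.04100 × 1.07200 = 1.115952
i = 1.115952 − 1, so the required nominal rate is 0.1160.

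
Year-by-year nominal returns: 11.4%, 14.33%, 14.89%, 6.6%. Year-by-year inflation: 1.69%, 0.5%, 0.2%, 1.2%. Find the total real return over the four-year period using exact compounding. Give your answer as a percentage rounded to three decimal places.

50.519%

Nominal growth factor = 1.1140 × 1.1433 × 1.1489 × 1.0660 = 1.559857
Price-level growth factor = 1.0169 × 1.0050 × 1.0020 × 1.0120 = 1.036317
Real growth factor = 1.559857 / 1.036317 = 1.505193
Total real return = 1.505193 − 1 → 50.519%.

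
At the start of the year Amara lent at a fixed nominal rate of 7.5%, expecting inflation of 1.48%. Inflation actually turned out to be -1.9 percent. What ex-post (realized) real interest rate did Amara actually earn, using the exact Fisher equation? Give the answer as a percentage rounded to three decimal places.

9.582%

Ex-post: (1 + 0.0750)/(1 − 0.0190) − 1 = 9.5821%
So the realized real rate is 9.582%.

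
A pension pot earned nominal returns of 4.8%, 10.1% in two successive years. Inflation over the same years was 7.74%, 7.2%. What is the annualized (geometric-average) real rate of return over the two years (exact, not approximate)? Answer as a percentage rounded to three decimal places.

Nominal growth factor = 1.0480 × 1.1010 = 1.15384800
Price-level growth factor = 1.0774 × 1.0720 = 1.15497280
Real growth factor = 1.15384800 / 1.15497280 = 0.99902612
Annualized real rate = 0.99902612^(1/2) − 1 = -0.0487% → -0.049%.

-0.049%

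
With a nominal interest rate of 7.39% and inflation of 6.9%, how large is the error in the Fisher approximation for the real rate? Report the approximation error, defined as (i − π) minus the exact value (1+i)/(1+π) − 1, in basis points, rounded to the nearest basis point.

3 basis points

Approximate: r ≈ 7.390% − 6.900% = 0.4900%
Exact: (1 + 0.0739)/(1 + 0.0690) − 1 = 0.4584%
Error = 0.4900% − 0.4584% = 0.0316% → 3 basis points.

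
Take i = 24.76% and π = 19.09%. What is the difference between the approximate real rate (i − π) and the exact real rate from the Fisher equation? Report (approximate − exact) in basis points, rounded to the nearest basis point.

91 basis points

Approximate: r ≈ 24.760% − 19.090% = 5.6700%
Exact: (1 + 0.2476)/(1 + 0.1909) − 1 = 4.7611%
Error = 5.6700% − 4.7611% = 0.9089% → 91 basis points.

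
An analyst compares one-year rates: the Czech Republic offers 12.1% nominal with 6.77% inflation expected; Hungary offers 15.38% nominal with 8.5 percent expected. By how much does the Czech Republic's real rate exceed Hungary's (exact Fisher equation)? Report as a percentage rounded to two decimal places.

The Czech Republic: (1 + 0.1210)/(1 + 0.0677) − 1 = 4.9920%
Hungary: (1 + 0.1538)/(1 + 0.0850) − 1 = 6.3410%
Differential = 4.9920% − 6.3410% = -1.3490% → -1.35%.

-1.35%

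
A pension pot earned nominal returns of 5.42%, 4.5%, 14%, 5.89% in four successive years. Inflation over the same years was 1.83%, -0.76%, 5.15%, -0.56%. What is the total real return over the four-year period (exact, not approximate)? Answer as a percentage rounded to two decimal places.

25.85%

Nominal growth factor = 1.0542 × 1.0450 × 1.1400 × 1.0589 = 1.329839
Price-level growth factor = 1.0183 × 0.9924 × 1.0515 × 0.9944 = 1.056654
Real growth factor = 1.329839 / 1.056654 = 1.258538
Total real return = 1.258538 − 1 → 25.85%.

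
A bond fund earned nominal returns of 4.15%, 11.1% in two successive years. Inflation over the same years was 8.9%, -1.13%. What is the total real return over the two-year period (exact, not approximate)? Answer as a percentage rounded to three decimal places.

7.468%

Compound the nominal returns: 1.0415 × 1.1110 = 1.157107.
Compound inflation: 1.0890 × 0.9887 = 1.076694.
Deflate: 1.157107 / 1.076694 = 1.074684.
Total real return = 1.074684 − 1 → 7.468%.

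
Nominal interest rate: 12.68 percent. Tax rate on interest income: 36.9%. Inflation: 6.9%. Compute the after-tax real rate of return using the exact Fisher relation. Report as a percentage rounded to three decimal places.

After-tax nominal return = 12.68% × (1 − 0.369) = 8.00108%.
1 + r = 1.0800108 / 1.06900 = 1.010300
After-tax real rate = 1.010300 − 1 → 1.030%.

1.030%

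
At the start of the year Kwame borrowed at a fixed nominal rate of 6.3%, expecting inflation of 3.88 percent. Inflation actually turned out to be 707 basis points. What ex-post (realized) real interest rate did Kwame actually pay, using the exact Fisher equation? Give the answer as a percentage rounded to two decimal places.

Ex-post: (1 + 0.0630)/(1 + 0.0707) − 1 = -0.7192%
So the realized real rate is -0.72%.

-0.72%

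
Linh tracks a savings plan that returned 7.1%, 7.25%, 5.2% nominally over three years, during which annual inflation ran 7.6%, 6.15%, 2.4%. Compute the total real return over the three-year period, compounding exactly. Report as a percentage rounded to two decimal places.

Compound the nominal returns: 1.0710 × 1.0725 × 1.0520 = 1.208377.
Compound inflation: 1.0760 × 1.0615 × 1.0240 = 1.169586.
Deflate: 1.208377 / 1.169586 = 1.033166.
Total real return = 1.033166 − 1 → 3.32%.

3.32%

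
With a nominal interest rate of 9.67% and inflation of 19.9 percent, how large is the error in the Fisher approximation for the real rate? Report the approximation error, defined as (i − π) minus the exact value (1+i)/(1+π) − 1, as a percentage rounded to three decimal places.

Approximate: r ≈ 9.670% − 19.900% = -10.2300%
Exact: (1 + 0.0967)/(1 + 0.1990) − 1 = -8.5321%
Error = -10.2300% − (-8.5321%) = -1.6979% → -1.698%.

-1.698%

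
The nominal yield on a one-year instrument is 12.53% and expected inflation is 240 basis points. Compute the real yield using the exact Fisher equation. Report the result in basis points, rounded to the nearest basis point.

By the Fisher equation, 1 + r = (1 + i)/(1 + π).
1 + r = 1.12530 / 1.02400 = 1.098926
r = 1.098926 − 1 = 9.8926%, i.e. 989 basis points.

989 basis points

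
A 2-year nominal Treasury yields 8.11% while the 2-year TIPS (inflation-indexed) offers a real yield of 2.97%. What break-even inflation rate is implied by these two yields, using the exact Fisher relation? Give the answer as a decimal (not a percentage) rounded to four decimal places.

(1 + π) = (1 + i)/(1 + r) = 1.08110 / 1.02970 = 1.049917
Break-even inflation = 1.049917 − 1 → 0.0499.

0.0499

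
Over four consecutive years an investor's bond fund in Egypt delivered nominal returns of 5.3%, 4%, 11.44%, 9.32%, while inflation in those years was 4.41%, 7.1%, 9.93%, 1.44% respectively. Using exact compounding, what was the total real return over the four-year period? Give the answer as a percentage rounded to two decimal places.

6.99%

Nominal growth factor = 1.0530 × 1.0400 × 1.1144 × 1.0932 = 1.334143
Price-level growth factor = 1.0441 × 1.0710 × 1.0993 × 1.0144 = 1.246973
Real growth factor = 1.334143 / 1.246973 = 1.069905
Total real return = 1.069905 − 1 → 6.99%.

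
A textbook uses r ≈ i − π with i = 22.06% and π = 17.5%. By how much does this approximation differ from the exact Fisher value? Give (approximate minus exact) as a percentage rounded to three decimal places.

0.679%

Approximate: r ≈ 22.060% − 17.500% = 4.5600%
Exact: (1 + 0.2206)/(1 + 0.1750) − 1 = 3.8809%
Error = 4.5600% − 3.8809% = 0.6791% → 0.679%.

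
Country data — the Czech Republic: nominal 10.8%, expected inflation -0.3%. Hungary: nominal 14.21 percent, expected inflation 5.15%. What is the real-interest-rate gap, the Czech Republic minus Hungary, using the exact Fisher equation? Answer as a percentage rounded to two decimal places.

2.52%

The Czech Republic: (1 + 0.1080)/(1 − 0.0030) − 1 = 11.1334%
Hungary: (1 + 0.1421)/(1 + 0.0515) − 1 = 8.6163%
Differential = 11.1334% − 8.6163% = 2.5171% → 2.52%.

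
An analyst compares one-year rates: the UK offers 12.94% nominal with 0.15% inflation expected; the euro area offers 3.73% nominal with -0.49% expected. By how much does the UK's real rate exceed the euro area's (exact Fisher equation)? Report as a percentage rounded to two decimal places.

The UK: (1 + 0.1294)/(1 + 0.0015) − 1 = 12.7708%
The euro area: (1 + 0.0373)/(1 − 0.0049) − 1 = 4.2408%
Differential = 12.7708% − 4.2408% = 8.5301% → 8.53%.

8.53%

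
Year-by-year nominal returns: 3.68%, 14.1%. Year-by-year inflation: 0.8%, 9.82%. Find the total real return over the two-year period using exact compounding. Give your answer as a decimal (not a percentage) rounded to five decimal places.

0.06866

Nominal growth factor = 1.0368 × 1.1410 = 1.182989
Price-level growth factor = 1.0080 × 1.0982 = 1.106986
Real growth factor = 1.182989 / 1.106986 = 1.068658
Total real return = 1.068658 − 1 → 0.06866.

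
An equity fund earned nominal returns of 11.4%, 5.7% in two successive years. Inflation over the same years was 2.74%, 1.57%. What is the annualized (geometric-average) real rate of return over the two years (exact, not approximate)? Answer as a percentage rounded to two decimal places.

Compound the nominal returns: 1.1140 × 1.0570 = 1.17749800.
Compound inflation: 1.0274 × 1.0157 = 1.04353018.
Deflate: 1.17749800 / 1.04353018 = 1.12837944.
Annualized real rate = 1.12837944^(1/2) − 1 = 6.2252% → 6.23%.

6.23%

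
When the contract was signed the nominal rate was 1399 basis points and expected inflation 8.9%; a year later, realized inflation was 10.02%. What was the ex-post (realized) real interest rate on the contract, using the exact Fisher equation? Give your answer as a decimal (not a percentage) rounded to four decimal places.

Ex-post: (1 + 0.1399)/(1 + 0.1002) − 1 = 3.6084%
So the realized real rate is 0.0361.

0.0361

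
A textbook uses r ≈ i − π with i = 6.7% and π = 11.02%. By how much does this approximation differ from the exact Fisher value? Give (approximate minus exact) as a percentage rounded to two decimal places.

Approximate: r ≈ 6.700% − 11.020% = -4.3200%
Exact: (1 + 0.0670)/(1 + 0.1102) − 1 = -3.8912%
Error = -4.3200% − (-3.8912%) = -0.4288% → -0.43%.

-0.43%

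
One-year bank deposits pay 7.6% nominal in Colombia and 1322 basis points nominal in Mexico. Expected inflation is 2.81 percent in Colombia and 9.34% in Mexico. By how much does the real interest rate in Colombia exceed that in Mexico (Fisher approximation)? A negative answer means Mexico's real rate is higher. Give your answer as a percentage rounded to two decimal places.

Colombia: 7.6% − 2.81% = 4.790%
Mexico: 13.22% − 9.34% = 3.880%
Differential = 0.910% → 0.91%.

0.91%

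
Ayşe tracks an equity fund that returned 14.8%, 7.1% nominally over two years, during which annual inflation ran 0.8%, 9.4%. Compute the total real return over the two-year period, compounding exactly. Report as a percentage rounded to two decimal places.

11.49%

Nominal growth factor = 1.1480 × 1.0710 = 1.229508
Price-level growth factor = 1.0080 × 1.0940 = 1.102752
Real growth factor = 1.229508 / 1.102752 = 1.114945
Total real return = 1.114945 − 1 → 11.49%.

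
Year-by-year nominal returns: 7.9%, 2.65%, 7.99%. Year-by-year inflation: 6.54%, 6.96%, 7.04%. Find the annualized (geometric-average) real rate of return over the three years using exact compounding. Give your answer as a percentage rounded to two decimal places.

Nominal growth factor = 1.0790 × 1.0265 × 1.0799 = 1.19609022
Price-level growth factor = 1.0654 × 1.0696 × 1.0704 = 1.21977629
Real growth factor = 1.19609022 / 1.21977629 = 0.98058163
Annualized real rate = 0.98058163^(1/3) − 1 = -0.6515% → -0.65%.

-0.65%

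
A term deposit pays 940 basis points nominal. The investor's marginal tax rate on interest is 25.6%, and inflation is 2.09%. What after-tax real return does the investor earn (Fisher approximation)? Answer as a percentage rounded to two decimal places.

4.90%

After-tax nominal return = 9.4% × (1 − 0.256) = 6.9936%.
r ≈ 6.9936% − 2.09% → 4.90%.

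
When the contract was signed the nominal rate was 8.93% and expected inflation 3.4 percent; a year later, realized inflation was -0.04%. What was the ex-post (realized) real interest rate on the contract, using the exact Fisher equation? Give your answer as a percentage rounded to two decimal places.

Ex-post: (1 + 0.0893)/(1 − 0.0004) − 1 = 8.9736%
So the realized real rate is 8.97%.

8.97%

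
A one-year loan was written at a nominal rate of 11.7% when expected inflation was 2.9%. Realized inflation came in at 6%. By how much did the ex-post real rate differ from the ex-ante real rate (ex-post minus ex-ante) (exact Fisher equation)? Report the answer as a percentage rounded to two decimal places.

-3.17%

Ex-ante: (1 + 0.1170)/(1 + 0.0290) − 1 = 8.5520%
Ex-post: (1 + 0.1170)/(1 + 0.0600) − 1 = 5.3774%
Difference (ex-post − ex-ante) = -3.1746% → -3.17%.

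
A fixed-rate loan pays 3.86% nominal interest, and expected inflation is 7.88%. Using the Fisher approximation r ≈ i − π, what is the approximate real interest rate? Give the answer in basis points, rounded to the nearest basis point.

-402 basis points

r ≈ i − π = 3.86% − 7.88% = -402 basis points.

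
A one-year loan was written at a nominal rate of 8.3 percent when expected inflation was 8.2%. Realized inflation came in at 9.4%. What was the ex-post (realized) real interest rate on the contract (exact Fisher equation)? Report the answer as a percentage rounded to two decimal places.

Ex-post: (1 + 0.0830)/(1 + 0.0940) − 1 = -1.0055%
So the realized real rate is -1.01%.

-1.01%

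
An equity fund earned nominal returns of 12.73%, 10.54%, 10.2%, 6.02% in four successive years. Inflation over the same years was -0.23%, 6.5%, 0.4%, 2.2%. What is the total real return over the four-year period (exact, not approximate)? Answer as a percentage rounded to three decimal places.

Compound the nominal returns: 1.1273 × 1.1054 × 1.1020 × 1.0602 = 1.455889.
Compound inflation: 0.9977 × 1.0650 × 1.0040 × 1.0220 = 1.090270.
Deflate: 1.455889 / 1.090270 = 1.335347.
Total real return = 1.335347 − 1 → 33.535%.

33.535%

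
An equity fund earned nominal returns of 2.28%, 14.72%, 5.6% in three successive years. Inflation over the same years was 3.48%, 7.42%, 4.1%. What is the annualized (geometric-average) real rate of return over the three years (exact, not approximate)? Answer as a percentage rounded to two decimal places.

2.31%

Nominal growth factor = 1.0228 × 1.1472 × 1.0560 = 1.23906410
Price-level growth factor = 1.0348 × 1.0742 × 1.0410 = 1.15715703
Real growth factor = 1.23906410 / 1.15715703 = 1.07078303
Annualized real rate = 1.07078303^(1/3) − 1 = 2.3059% → 2.31%.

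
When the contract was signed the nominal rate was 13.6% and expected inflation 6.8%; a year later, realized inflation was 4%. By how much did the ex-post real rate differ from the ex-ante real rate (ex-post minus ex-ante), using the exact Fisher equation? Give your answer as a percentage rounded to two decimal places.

Ex-ante: (1 + 0.1360)/(1 + 0.0680) − 1 = 6.3670%
Ex-post: (1 + 0.1360)/(1 + 0.0400) − 1 = 9.2308%
Difference (ex-post − ex-ante) = 2.8637% → 2.86%.

2.86%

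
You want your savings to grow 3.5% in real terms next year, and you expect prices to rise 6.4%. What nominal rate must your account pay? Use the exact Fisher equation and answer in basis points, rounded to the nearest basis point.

1012 basis points

(1 + i) = (1 + r)(1 + π) = 1.03500 × 1.06400 = 1.10124
i = 1.10124 − 1, so the required nominal rate is 1012 basis points.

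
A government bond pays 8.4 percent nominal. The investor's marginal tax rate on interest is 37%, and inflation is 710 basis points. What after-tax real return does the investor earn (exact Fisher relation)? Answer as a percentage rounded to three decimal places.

After-tax nominal return = 8.4% × (1 − 0.37) = 5.2920%.
1 + r = 1.05292 / 1.07100 = 0.983119
After-tax real rate = 0.983119 − 1 → -1.688%.

-1.688%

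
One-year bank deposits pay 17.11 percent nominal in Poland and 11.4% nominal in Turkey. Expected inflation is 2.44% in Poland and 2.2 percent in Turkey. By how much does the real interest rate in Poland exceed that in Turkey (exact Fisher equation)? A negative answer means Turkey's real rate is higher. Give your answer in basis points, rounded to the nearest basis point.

Poland: (1 + 0.1711)/(1 + 0.0244) − 1 = 14.3206%
Turkey: (1 + 0.1140)/(1 + 0.0220) − 1 = 9.0020%
Differential = 14.3206% − 9.0020% = 5.3186% → 532 basis points.

532 basis points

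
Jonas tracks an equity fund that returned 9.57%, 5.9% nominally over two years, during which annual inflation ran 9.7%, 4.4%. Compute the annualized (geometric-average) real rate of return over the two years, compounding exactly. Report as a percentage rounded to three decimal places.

0.656%

Compound the nominal returns: 1.0957 × 1.0590 = 1.16034630.
Compound inflation: 1.0970 × 1.0440 = 1.14526800.
Deflate: 1.16034630 / 1.14526800 = 1.01316574.
Annualized real rate = 1.01316574^(1/2) − 1 = 0.6561% → 0.656%.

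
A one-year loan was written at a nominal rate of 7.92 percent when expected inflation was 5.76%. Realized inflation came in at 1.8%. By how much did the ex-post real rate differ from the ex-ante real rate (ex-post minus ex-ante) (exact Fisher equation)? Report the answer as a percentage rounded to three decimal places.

Ex-ante: (1 + 0.0792)/(1 + 0.0576) − 1 = 2.0424%
Ex-post: (1 + 0.0792)/(1 + 0.0180) − 1 = 6.0118%
Difference (ex-post − ex-ante) = 3.9694% → 3.969%.

3.969%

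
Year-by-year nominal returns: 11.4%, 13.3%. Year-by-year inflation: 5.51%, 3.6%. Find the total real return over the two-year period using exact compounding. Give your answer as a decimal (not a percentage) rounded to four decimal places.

0.1547

Compound the nominal returns: 1.1140 × 1.1330 = 1.262162.
Compound inflation: 1.0551 × 1.0360 = 1.093084.
Deflate: 1.262162 / 1.093084 = 1.154680.
Total real return = 1.154680 − 1 → 0.1547.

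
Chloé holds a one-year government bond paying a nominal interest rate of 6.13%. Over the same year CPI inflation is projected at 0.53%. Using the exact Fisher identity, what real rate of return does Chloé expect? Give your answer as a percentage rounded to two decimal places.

5.57%

By the Fisher identity, 1 + r = (1 + i)/(1 + π).
1 + r = 1.06130 / 1.00530 = 1.055705
r = 1.055705 − 1 = 5.5705%, i.e. 5.57%.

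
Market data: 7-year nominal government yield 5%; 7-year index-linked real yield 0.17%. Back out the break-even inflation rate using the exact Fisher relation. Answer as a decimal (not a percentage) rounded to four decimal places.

0.0482

(1 + π) = (1 + i)/(1 + r) = 1.05000 / 1.00170 = 1.048218
Break-even inflation = 1.048218 − 1 → 0.0482.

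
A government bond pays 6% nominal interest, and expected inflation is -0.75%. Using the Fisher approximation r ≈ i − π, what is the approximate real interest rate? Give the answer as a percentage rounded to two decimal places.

6.75%

r ≈ i − π = 6% − (-0.75%) = 6.75%.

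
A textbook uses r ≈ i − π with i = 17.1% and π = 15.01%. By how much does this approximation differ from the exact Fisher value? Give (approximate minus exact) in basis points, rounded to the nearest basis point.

27 basis points

Approximate: r ≈ 17.100% − 15.010% = 2.0900%
Exact: (1 + 0.1710)/(1 + 0.1501) − 1 = 1.8172%
Error = 2.0900% − 1.8172% = 0.2728% → 27 basis points.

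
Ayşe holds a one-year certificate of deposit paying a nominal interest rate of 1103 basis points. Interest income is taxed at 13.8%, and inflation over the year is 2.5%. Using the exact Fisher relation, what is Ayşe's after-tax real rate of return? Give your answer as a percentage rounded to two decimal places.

After-tax nominal return = 11.03% × (1 − 0.138) = 9.50786%.
1 + r = 1.0950786 / 1.02500 = 1.068369
After-tax real rate = 1.068369 − 1 → 6.84%.

6.84%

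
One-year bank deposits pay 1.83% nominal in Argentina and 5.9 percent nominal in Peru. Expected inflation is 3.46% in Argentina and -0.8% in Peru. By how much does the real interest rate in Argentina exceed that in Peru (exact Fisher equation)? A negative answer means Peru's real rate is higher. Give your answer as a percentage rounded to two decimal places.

-8.33%

Argentina: (1 + 0.0183)/(1 + 0.0346) − 1 = -1.5755%
Peru: (1 + 0.0590)/(1 − 0.0080) − 1 = 6.7540%
Differential = -1.5755% − 6.7540% = -8.3295% → -8.33%.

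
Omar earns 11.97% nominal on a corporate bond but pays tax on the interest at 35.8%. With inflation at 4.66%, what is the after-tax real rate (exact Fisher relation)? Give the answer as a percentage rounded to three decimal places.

After-tax nominal return = 11.97% × (1 − 0.358) = 7.68474%.
1 + r = 1.0768474 / 1.04660 = 1.028901
After-tax real rate = 1.028901 − 1 → 2.890%.

2.890%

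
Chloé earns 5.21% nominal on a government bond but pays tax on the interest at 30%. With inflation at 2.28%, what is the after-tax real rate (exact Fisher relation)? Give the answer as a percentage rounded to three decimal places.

After-tax nominal return = 5.21% × (1 − 0.3) = 3.6470%.
1 + r = 1.03647 / 1.02280 = 1.0133653
After-tax real rate = 1.0133653 − 1 → 1.337%.

1.337%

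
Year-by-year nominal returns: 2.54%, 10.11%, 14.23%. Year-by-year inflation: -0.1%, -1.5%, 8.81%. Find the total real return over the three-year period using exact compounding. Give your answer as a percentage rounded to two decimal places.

20.46%

Nominal growth factor = 1.0254 × 1.1011 × 1.1423 = 1.289734
Price-level growth factor = 0.9990 × 0.9850 × 1.0881 = 1.070707
Real growth factor = 1.289734 / 1.070707 = 1.204564
Total real return = 1.204564 − 1 → 20.46%.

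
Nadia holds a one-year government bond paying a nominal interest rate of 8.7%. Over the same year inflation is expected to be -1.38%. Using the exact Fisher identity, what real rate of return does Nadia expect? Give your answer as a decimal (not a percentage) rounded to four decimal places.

By the Fisher identity, 1 + r = (1 + i)/(1 + π).
1 + r = 1.08700 / 0.98620 = 1.102211
r = 1.102211 − 1 = 10.2211%, i.e. 0.1022.

0.1022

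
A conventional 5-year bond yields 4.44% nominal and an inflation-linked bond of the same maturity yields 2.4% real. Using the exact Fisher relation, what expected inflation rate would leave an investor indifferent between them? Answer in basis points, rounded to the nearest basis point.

(1 + π) = (1 + i)/(1 + r) = 1.04440 / 1.02400 = 1.019922
Break-even inflation = 1.019922 − 1 → 199 basis points.

199 basis points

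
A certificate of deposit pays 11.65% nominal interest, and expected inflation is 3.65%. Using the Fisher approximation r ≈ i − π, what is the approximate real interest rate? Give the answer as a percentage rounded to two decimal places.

8.00%

r ≈ i − π = 11.65% − 3.65% = 8.00%.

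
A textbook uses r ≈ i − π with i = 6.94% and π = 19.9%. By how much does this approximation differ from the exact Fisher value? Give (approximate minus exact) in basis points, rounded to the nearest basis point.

Approximate: r ≈ 6.940% − 19.900% = -12.9600%
Exact: (1 + 0.0694)/(1 + 0.1990) − 1 = -10.8090%
Error = -12.9600% − (-10.8090%) = -2.1510% → -215 basis points.

-215 basis points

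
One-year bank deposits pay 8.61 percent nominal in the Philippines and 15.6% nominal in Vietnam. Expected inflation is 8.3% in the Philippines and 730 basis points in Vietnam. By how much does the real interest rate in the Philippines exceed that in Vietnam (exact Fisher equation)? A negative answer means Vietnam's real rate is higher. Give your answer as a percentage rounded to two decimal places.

-7.45%

The Philippines: (1 + 0.0861)/(1 + 0.0830) − 1 = 0.2862%
Vietnam: (1 + 0.1560)/(1 + 0.0730) − 1 = 7.7353%
Differential = 0.2862% − 7.7353% = -7.4491% → -7.45%.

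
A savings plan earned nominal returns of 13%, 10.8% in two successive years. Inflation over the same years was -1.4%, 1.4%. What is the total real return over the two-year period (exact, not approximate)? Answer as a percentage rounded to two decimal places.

Compound the nominal returns: 1.1300 × 1.1080 = 1.252040.
Compound inflation: 0.9860 × 1.0140 = 0.999804.
Deflate: 1.252040 / 0.999804 = 1.252285.
Total real return = 1.252285 − 1 → 25.23%.

25.23%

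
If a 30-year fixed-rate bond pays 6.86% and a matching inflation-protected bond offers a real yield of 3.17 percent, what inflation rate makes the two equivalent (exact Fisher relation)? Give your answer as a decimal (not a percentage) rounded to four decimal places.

(1 + π) = (1 + i)/(1 + r) = 1.06860 / 1.03170 = 1.035766
Break-even inflation = 1.035766 − 1 → 0.0358.

0.0358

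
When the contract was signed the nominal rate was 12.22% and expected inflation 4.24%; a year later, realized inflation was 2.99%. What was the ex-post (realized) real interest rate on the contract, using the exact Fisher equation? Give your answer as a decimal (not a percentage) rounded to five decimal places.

0.08962

Ex-post: (1 + 0.1222)/(1 + 0.0299) − 1 = 8.9620%
So the realized real rate is 0.08962.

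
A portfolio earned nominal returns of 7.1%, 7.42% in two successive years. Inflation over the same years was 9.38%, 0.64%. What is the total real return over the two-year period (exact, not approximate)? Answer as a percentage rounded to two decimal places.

Nominal growth factor = 1.0710 × 1.0742 = 1.150468
Price-level growth factor = 1.0938 × 1.0064 = 1.100800
Real growth factor = 1.150468 / 1.100800 = 1.045120
Total real return = 1.045120 − 1 → 4.51%.

4.51%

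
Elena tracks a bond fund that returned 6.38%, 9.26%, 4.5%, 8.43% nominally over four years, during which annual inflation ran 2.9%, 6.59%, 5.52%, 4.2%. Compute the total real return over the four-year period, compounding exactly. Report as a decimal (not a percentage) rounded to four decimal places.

0.0921

Compound the nominal returns: 1.0638 × 1.0926 × 1.0450 × 1.0843 = 1.317004.
Compound inflation: 1.0290 × 1.0659 × 1.0552 × 1.0420 = 1.205964.
Deflate: 1.317004 / 1.205964 = 1.092075.
Total real return = 1.092075 − 1 → 0.0921.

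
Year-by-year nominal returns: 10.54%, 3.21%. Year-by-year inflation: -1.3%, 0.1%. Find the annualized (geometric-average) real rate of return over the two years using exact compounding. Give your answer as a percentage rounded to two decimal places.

7.46%

Nominal growth factor = 1.1054 × 1.0321 = 1.14088334
Price-level growth factor = 0.9870 × 1.0010 = 0.98798700
Real growth factor = 1.14088334 / 0.98798700 = 1.15475542
Annualized real rate = 1.15475542^(1/2) − 1 = 7.4595% → 7.46%.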